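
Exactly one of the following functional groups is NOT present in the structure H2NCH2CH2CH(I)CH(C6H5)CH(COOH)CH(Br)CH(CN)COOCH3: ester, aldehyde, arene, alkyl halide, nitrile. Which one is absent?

aldehyde

alkyl halide: present (CH(I) — halogen on an sp³ carbon → alkyl halide).
ester: present (COOCH3 — –C(=O)OCH3: carbonyl C bonded to C and to –OCH3 → ester (not ketone + ether)).
nitrile: present (CH(CN) — pendant –C≡N: nitrile).
arene: present (CH(C6H5) — pendant –C6H5: benzene ring → arene).
aldehyde: absent. In CH(COOH), the carbonyl carbon bears –OH, not –H, so it is a carboxylic acid.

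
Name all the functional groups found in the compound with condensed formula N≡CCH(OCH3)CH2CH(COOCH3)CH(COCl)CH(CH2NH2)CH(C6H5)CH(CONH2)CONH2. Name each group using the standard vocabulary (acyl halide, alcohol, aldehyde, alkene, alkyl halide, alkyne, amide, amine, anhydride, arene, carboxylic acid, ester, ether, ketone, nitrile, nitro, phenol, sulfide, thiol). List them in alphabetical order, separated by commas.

acyl halide, amide, amine, arene, ester, ether, nitrile

N≡C–: carbon triple-bonded to nitrogen → nitrile.
pendant –OCH3: C–O–C with sp³ C, no adjacent C=O → ether.
pendant –COOCH3: carbonyl C bonded to C and –OCH3 → ester.
pendant –C(=O)X: carbonyl C bonded to C and halogen → acyl halide.
pendant –CH2NH2: N on sp³ C, no adjacent C=O → amine.
pendant –C6H5: benzene ring → arene.
pendant –CONH2: carbonyl C bonded to C and N → amide.
–C(=O)NH2: carbonyl C bonded to C and to N → amide (the N is not a separate amine).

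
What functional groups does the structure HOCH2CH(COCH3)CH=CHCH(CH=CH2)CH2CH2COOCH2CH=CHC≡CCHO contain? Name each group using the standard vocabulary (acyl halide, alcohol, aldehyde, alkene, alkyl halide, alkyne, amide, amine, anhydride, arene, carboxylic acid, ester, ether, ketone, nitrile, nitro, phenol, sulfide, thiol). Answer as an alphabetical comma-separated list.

HO– on an sp³ carbon → alcohol.
pendant –COCH3: carbonyl C bonded to two carbons → ketone.
C=C double bond → alkene.
pendant –CH=CH2: C=C double bond → alkene.
–C(=O)–O–C with C on the carbonyl side → ester.
C=C double bond → alkene.
C≡C triple bond → alkyne.
terminal –CHO: carbonyl C bonded to H and C → aldehyde.

alcohol, aldehyde, alkene, alkyne, ester, ketone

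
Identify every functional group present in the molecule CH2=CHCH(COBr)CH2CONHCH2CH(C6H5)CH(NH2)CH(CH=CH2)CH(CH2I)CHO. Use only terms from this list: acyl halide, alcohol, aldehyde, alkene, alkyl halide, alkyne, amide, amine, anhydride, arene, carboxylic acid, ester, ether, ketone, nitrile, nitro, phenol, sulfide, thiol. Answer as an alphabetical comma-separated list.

C=C double bond → alkene.
pendant –C(=O)X: carbonyl C bonded to C and halogen → acyl halide.
–C(=O)–N– linkage → amide (the N is not an amine).
pendant –C6H5: benzene ring → arene.
–NH2 on an sp³ carbon with no adjacent C=O → amine.
pendant –CH=CH2: C=C double bond → alkene.
pendant –CH2X: halogen on sp³ carbon → alkyl halide.
terminal –CHO: carbonyl C bonded to H and C → aldehyde.

acyl halide, aldehyde, alkene, alkyl halide, amide, amine, arene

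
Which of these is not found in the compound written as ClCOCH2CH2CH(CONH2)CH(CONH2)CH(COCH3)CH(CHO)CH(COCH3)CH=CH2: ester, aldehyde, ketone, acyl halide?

ketone: present (CH(COCH3) — pendant –COCH3: carbonyl C bonded to two carbons → ketone).
acyl halide: present (ClCO — –C(=O)Cl: carbonyl C bonded to C and to a halogen → acyl halide (not alkyl halide)).
aldehyde: present (CH(CHO) — pendant –CHO: carbonyl C bonded to C and H → aldehyde).
ester: no segment matches this pattern.

ester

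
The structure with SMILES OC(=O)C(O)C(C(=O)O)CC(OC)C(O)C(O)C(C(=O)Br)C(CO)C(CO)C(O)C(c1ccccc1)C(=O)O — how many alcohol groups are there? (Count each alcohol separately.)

Taking each segment in turn:
  HOOC: –COOH: carbonyl C bonded to –OH and C → carboxylic acid (the –OH is not a separate alcohol).
  CH(OH): –OH on an sp³ carbon → alcohol (secondary).
  CH(COOH): pendant –COOH: carbonyl C bonded to C and –OH → carboxylic acid.
  CH(OCH3): pendant –OCH3: C–O–C with sp³ C, no adjacent C=O → ether.
  CH(OH): –OH on an sp³ carbon → alcohol (secondary).
  CH(OH): –OH on an sp³ carbon → alcohol (secondary).
  CH(COBr): pendant –C(=O)X: carbonyl C bonded to C and halogen → acyl halide.
  CH(CH2OH): pendant –CH2OH on an sp³ backbone C → alcohol.
  CH(CH2OH): pendant –CH2OH on an sp³ backbone C → alcohol.
  CH(OH): –OH on an sp³ carbon → alcohol (secondary).
  CH(C6H5): pendant –C6H5: benzene ring → arene.
  COOH: –COOH: carbonyl C bonded to –OH and C → carboxylic acid (the –OH is not a separate alcohol).
Alcohol appears at: CH(OH), CH(OH), CH(OH), CH(CH2OH), CH(CH2OH), CH(OH) → 6.

6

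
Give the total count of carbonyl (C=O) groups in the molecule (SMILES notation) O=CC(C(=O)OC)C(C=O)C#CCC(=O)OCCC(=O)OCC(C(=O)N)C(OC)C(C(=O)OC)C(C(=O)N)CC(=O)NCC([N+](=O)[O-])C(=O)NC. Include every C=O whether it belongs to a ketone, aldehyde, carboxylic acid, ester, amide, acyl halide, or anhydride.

10

OHC: aldehyde, 1 C=O (running total 1).
CH(COOCH3): ester, 1 C=O (running total 2).
CH(CHO): aldehyde, 1 C=O (running total 3).
CH2COOCH2: ester, 1 C=O (running total 4).
CH2COOCH2: ester, 1 C=O (running total 5).
CH(CONH2): amide, 1 C=O (running total 6).
CH(COOCH3): ester, 1 C=O (running total 7).
CH(CONH2): amide, 1 C=O (running total 8).
CH2CONHCH2: amide, 1 C=O (running total 9).
CONHCH3: amide, 1 C=O (running total 10).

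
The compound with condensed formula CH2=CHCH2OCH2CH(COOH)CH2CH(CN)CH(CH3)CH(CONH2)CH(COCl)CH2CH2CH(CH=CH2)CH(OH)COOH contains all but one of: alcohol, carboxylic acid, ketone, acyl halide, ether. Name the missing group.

alcohol: present (CH(OH) — –OH on an sp³ carbon → alcohol (secondary)).
acyl halide: present (CH(COCl) — pendant –C(=O)X: carbonyl C bonded to C and halogen → acyl halide).
ether: present (CH2OCH2 — C–O–C with sp³ carbons on both sides and no adjacent C=O → ether).
carboxylic acid: present (CH(COOH) — pendant –COOH: carbonyl C bonded to C and –OH → carboxylic acid).
ketone: absent. In CH(CONH2), the C=O is bonded to nitrogen, which defines an amide, not a ketone. In each of CH(COOH) and COOH, the C=O bears an –OH, making it a carboxylic acid rather than a ketone. In CH(COCl), the C=O is bonded to a halogen, which defines an acyl halide, not a ketone.

ketone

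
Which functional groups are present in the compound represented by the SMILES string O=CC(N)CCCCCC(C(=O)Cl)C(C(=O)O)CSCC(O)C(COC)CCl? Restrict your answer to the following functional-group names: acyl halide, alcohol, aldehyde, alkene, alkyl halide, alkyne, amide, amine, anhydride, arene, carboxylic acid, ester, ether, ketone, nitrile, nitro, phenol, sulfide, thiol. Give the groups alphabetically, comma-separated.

acyl halide, alcohol, aldehyde, alkyl halide, amine, carboxylic acid, ether, sulfide

Reading the structure from left to right:
  OHC: terminal –CHO: carbonyl C bonded to H and C → aldehyde.
  CH(NH2): –NH2 on an sp³ carbon with no adjacent C=O → amine.
  CH(COCl): pendant –C(=O)X: carbonyl C bonded to C and halogen → acyl halide.
  CH(COOH): pendant –COOH: carbonyl C bonded to C and –OH → carboxylic acid.
  CH2SCH2: C–S–C linkage → sulfide (thioether).
  CH(OH): –OH on an sp³ carbon → alcohol (secondary).
  CH(CH2OCH3): pendant –CH2OCH3: C–O–C linkage → ether.
  CH2Cl: halogen on an sp³ carbon → alkyl halide.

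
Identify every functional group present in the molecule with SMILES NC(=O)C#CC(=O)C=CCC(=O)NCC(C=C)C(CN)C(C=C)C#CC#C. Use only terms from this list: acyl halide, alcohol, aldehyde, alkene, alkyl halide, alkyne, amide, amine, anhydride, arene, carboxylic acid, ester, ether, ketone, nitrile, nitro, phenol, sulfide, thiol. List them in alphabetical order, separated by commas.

–C(=O)NH2: carbonyl C bonded to C and to N → amide (the N is not a separate amine).
C≡C triple bond → alkyne.
–C(=O)– with carbon on both sides → ketone.
C=C double bond → alkene.
–C(=O)–N– linkage → amide (the N is not an amine).
pendant –CH=CH2: C=C double bond → alkene.
pendant –CH2NH2: N on sp³ C, no adjacent C=O → amine.
pendant –CH=CH2: C=C double bond → alkene.
C≡C triple bond → alkyne.
C≡C triple bond → alkyne.

alkene, alkyne, amide, amine, ketone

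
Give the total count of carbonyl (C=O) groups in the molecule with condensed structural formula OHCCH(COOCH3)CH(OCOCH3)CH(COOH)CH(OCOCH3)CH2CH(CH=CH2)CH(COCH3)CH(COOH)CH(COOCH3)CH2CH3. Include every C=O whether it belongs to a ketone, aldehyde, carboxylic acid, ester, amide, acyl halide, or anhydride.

OHC: aldehyde, 1 C=O (running total 1).
CH(COOCH3): ester, 1 C=O (running total 2).
CH(OCOCH3): ester, 1 C=O (running total 3).
CH(COOH): carboxylic acid, 1 C=O (running total 4).
CH(OCOCH3): ester, 1 C=O (running total 5).
CH(COCH3): ketone, 1 C=O (running total 6).
CH(COOH): carboxylic acid, 1 C=O (running total 7).
CH(COOCH3): ester, 1 C=O (running total 8).

8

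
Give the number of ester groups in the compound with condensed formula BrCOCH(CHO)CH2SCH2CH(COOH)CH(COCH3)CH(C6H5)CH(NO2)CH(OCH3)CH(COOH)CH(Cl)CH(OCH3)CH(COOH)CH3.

0

–C(=O)Br: carbonyl C bonded to C and to a halogen → acyl halide (not alkyl halide).
pendant –CHO: carbonyl C bonded to C and H → aldehyde.
C–S–C linkage → sulfide (thioether).
pendant –COOH: carbonyl C bonded to C and –OH → carboxylic acid.
pendant –COCH3: carbonyl C bonded to two carbons → ketone.
pendant –C6H5: benzene ring → arene.
–NO2 on an sp³ carbon → nitro (the N=O is not a carbonyl).
pendant –OCH3: C–O–C with sp³ C, no adjacent C=O → ether.
pendant –COOH: carbonyl C bonded to C and –OH → carboxylic acid.
halogen on an sp³ carbon → alkyl halide.
pendant –OCH3: C–O–C with sp³ C, no adjacent C=O → ether.
pendant –COOH: carbonyl C bonded to C and –OH → carboxylic acid.
No segment is a ester: CH(COOH) is carboxylic acid, not ester; CH(COCH3) is ketone, not ester; CH(OCH3) is ether, not ester. → 0.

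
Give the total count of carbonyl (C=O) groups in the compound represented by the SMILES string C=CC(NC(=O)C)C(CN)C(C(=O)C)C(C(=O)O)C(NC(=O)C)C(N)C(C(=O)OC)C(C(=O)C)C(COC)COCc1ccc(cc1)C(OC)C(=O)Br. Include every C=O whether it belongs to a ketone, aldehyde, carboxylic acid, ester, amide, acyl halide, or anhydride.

7

CH(NHCOCH3): amide, 1 C=O (running total 1).
CH(COCH3): ketone, 1 C=O (running total 2).
CH(COOH): carboxylic acid, 1 C=O (running total 3).
CH(NHCOCH3): amide, 1 C=O (running total 4).
CH(COOCH3): ester, 1 C=O (running total 5).
CH(COCH3): ketone, 1 C=O (running total 6).
COBr: acyl halide, 1 C=O (running total 7).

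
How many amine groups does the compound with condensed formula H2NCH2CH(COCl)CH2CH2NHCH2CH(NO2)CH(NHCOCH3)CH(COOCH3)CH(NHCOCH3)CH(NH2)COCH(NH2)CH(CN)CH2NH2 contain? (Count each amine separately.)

–NH2 on an sp³ carbon with no adjacent C=O → amine.
pendant –C(=O)X: carbonyl C bonded to C and halogen → acyl halide.
C–N–C with sp³ carbons and no adjacent C=O → amine (secondary).
–NO2 on an sp³ carbon → nitro (the N=O is not a carbonyl).
pendant –NHC(=O)CH3: N bonded to a carbonyl → amide (not amine).
pendant –COOCH3: carbonyl C bonded to C and –OCH3 → ester.
pendant –NHC(=O)CH3: N bonded to a carbonyl → amide (not amine).
–NH2 on an sp³ carbon with no adjacent C=O → amine.
–C(=O)– with carbon on both sides → ketone.
–NH2 on an sp³ carbon with no adjacent C=O → amine.
pendant –C≡N: nitrile.
–NH2 on an sp³ carbon with no adjacent C=O → amine.
Amine appears at: H2NCH2, CH2NHCH2, CH(NH2), CH(NH2), CH2NH2 → 5.

5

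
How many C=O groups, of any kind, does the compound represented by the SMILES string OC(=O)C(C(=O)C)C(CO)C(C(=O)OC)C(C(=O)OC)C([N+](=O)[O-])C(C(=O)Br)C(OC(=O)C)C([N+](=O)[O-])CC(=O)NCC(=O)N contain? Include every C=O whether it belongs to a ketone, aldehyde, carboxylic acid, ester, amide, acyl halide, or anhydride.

8

HOOC: carboxylic acid, 1 C=O (running total 1).
CH(COCH3): ketone, 1 C=O (running total 2).
CH(COOCH3): ester, 1 C=O (running total 3).
CH(COOCH3): ester, 1 C=O (running total 4).
CH(COBr): acyl halide, 1 C=O (running total 5).
CH(OCOCH3): ester, 1 C=O (running total 6).
CH2CONHCH2: amide, 1 C=O (running total 7).
CONH2: amide, 1 C=O (running total 8).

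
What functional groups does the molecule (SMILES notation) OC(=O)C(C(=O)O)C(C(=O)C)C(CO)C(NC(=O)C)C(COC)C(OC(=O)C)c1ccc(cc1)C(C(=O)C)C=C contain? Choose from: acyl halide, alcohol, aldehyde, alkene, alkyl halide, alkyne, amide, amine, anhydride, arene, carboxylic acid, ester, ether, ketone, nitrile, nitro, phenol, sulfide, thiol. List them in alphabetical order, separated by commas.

–COOH: carbonyl C bonded to –OH and C → carboxylic acid (the –OH is not a separate alcohol).
pendant –COOH: carbonyl C bonded to C and –OH → carboxylic acid.
pendant –COCH3: carbonyl C bonded to two carbons → ketone.
pendant –CH2OH on an sp³ backbone C → alcohol.
pendant –NHC(=O)CH3: N bonded to a carbonyl → amide (not amine).
pendant –CH2OCH3: C–O–C linkage → ether.
pendant –OC(=O)CH3: an acyloxy group → ester.
para-disubstituted benzene ring → arene.
pendant –COCH3: carbonyl C bonded to two carbons → ketone.
C=C double bond → alkene.

alcohol, alkene, amide, arene, carboxylic acid, ester, ether, ketone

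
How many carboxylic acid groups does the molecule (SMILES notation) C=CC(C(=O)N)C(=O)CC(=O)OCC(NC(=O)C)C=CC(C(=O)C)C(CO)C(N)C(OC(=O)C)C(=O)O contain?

Reading the structure from left to right:
  CH2=CH: C=C double bond → alkene.
  CH(CONH2): pendant –CONH2: carbonyl C bonded to C and N → amide.
  CO: –C(=O)– with carbon on both sides → ketone.
  CH2COOCH2: –C(=O)–O–C with C on the carbonyl side → ester.
  CH(NHCOCH3): pendant –NHC(=O)CH3: N bonded to a carbonyl → amide (not amine).
  CH=CH: C=C double bond → alkene.
  CH(COCH3): pendant –COCH3: carbonyl C bonded to two carbons → ketone.
  CH(CH2OH): pendant –CH2OH on an sp³ backbone C → alcohol.
  CH(NH2): –NH2 on an sp³ carbon with no adjacent C=O → amine.
  CH(OCOCH3): pendant –OC(=O)CH3: an acyloxy group → ester.
  COOH: –COOH: carbonyl C bonded to –OH and C → carboxylic acid (the –OH is not a separate alcohol).
Carboxylic acid appears at: COOH → 1.

1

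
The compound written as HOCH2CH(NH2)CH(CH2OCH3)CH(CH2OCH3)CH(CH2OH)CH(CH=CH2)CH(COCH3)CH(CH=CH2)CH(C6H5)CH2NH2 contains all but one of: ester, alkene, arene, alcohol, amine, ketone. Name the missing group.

ester

amine: present (CH(NH2) — –NH2 on an sp³ carbon with no adjacent C=O → amine).
alkene: present (CH(CH=CH2) — pendant –CH=CH2: C=C double bond → alkene).
alcohol: present (HOCH2 — HO– on an sp³ carbon → alcohol).
ketone: present (CH(COCH3) — pendant –COCH3: carbonyl C bonded to two carbons → ketone).
arene: present (CH(C6H5) — pendant –C6H5: benzene ring → arene).
ester: no segment matches this pattern.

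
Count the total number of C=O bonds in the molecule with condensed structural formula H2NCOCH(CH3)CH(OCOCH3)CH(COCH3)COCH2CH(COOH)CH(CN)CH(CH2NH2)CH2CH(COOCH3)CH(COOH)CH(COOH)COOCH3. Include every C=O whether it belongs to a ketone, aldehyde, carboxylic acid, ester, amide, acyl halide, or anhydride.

H2NCO: amide, 1 C=O (running total 1).
CH(OCOCH3): ester, 1 C=O (running total 2).
CH(COCH3): ketone, 1 C=O (running total 3).
CO: ketone, 1 C=O (running total 4).
CH(COOH): carboxylic acid, 1 C=O (running total 5).
CH(COOCH3): ester, 1 C=O (running total 6).
CH(COOH): carboxylic acid, 1 C=O (running total 7).
CH(COOH): carboxylic acid, 1 C=O (running total 8).
COOCH3: ester, 1 C=O (running total 9).

9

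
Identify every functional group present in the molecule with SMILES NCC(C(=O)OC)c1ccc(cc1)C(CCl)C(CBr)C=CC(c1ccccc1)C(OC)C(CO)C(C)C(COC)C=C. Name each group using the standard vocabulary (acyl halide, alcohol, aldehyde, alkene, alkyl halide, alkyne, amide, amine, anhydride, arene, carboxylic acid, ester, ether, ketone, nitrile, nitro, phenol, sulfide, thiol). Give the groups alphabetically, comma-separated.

–NH2 on an sp³ carbon with no adjacent C=O → amine.
pendant –COOCH3: carbonyl C bonded to C and –OCH3 → ester.
para-disubstituted benzene ring → arene.
pendant –CH2X: halogen on sp³ carbon → alkyl halide.
pendant –CH2X: halogen on sp³ carbon → alkyl halide.
C=C double bond → alkene.
pendant –C6H5: benzene ring → arene.
pendant –OCH3: C–O–C with sp³ C, no adjacent C=O → ether.
pendant –CH2OH on an sp³ backbone C → alcohol.
pendant –CH2OCH3: C–O–C linkage → ether.
C=C double bond → alkene.

alcohol, alkene, alkyl halide, amine, arene, ester, ether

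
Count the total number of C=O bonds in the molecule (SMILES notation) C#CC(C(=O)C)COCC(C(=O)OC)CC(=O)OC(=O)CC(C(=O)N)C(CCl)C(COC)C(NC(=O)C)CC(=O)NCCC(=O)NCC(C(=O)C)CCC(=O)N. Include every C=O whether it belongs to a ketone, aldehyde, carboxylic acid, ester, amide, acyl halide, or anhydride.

CH(COCH3): ketone, 1 C=O (running total 1).
CH(COOCH3): ester, 1 C=O (running total 2).
CH2CO-O-COCH2: anhydride, 2 C=O (running total 4).
CH(CONH2): amide, 1 C=O (running total 5).
CH(NHCOCH3): amide, 1 C=O (running total 6).
CH2CONHCH2: amide, 1 C=O (running total 7).
CH2CONHCH2: amide, 1 C=O (running total 8).
CH(COCH3): ketone, 1 C=O (running total 9).
CONH2: amide, 1 C=O (running total 10).

10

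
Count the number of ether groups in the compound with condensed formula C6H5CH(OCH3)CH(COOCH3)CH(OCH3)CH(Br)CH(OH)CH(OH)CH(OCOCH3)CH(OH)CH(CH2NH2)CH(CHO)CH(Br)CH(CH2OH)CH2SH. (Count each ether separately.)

2

Working along the chain:
  C6H5: C6H5– phenyl ring → arene.
  CH(OCH3): pendant –OCH3: C–O–C with sp³ C, no adjacent C=O → ether.
  CH(COOCH3): pendant –COOCH3: carbonyl C bonded to C and –OCH3 → ester.
  CH(OCH3): pendant –OCH3: C–O–C with sp³ C, no adjacent C=O → ether.
  CH(Br): halogen on an sp³ carbon → alkyl halide.
  CH(OH): –OH on an sp³ carbon → alcohol (secondary).
  CH(OH): –OH on an sp³ carbon → alcohol (secondary).
  CH(OCOCH3): pendant –OC(=O)CH3: an acyloxy group → ester.
  CH(OH): –OH on an sp³ carbon → alcohol (secondary).
  CH(CH2NH2): pendant –CH2NH2: N on sp³ C, no adjacent C=O → amine.
  CH(CHO): pendant –CHO: carbonyl C bonded to C and H → aldehyde.
  CH(Br): halogen on an sp³ carbon → alkyl halide.
  CH(CH2OH): pendant –CH2OH on an sp³ backbone C → alcohol.
  CH2SH: –SH on an sp³ carbon → thiol.
Ether appears at: CH(OCH3), CH(OCH3) → 2.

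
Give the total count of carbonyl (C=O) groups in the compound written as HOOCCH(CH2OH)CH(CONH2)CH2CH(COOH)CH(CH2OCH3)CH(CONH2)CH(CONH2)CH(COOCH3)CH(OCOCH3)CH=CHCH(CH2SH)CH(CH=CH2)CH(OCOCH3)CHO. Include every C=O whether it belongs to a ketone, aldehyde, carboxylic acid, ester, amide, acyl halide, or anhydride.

9

HOOC: carboxylic acid, 1 C=O (running total 1).
CH(CONH2): amide, 1 C=O (running total 2).
CH(COOH): carboxylic acid, 1 C=O (running total 3).
CH(CONH2): amide, 1 C=O (running total 4).
CH(CONH2): amide, 1 C=O (running total 5).
CH(COOCH3): ester, 1 C=O (running total 6).
CH(OCOCH3): ester, 1 C=O (running total 7).
CH(OCOCH3): ester, 1 C=O (running total 8).
CHO: aldehyde, 1 C=O (running total 9).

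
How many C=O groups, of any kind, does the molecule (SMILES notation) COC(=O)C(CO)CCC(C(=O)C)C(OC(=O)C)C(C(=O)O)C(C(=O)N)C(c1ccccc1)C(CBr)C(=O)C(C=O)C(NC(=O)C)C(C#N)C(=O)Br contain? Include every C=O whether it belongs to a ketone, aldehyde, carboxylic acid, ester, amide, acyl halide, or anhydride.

9

CH3OOC: ester, 1 C=O (running total 1).
CH(COCH3): ketone, 1 C=O (running total 2).
CH(OCOCH3): ester, 1 C=O (running total 3).
CH(COOH): carboxylic acid, 1 C=O (running total 4).
CH(CONH2): amide, 1 C=O (running total 5).
CO: ketone, 1 C=O (running total 6).
CH(CHO): aldehyde, 1 C=O (running total 7).
CH(NHCOCH3): amide, 1 C=O (running total 8).
COBr: acyl halide, 1 C=O (running total 9).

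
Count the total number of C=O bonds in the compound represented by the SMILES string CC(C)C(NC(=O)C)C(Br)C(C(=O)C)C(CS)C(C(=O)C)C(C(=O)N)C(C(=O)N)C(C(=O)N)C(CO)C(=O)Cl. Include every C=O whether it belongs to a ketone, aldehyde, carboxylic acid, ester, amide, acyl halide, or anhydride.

7

CH(NHCOCH3): amide, 1 C=O (running total 1).
CH(COCH3): ketone, 1 C=O (running total 2).
CH(COCH3): ketone, 1 C=O (running total 3).
CH(CONH2): amide, 1 C=O (running total 4).
CH(CONH2): amide, 1 C=O (running total 5).
CH(CONH2): amide, 1 C=O (running total 6).
COCl: acyl halide, 1 C=O (running total 7).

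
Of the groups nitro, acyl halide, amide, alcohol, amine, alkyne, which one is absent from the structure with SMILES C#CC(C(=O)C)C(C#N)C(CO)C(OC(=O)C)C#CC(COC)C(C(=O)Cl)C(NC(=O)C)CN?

amide: present (CH(NHCOCH3) — pendant –NHC(=O)CH3: N bonded to a carbonyl → amide (not amine)).
alcohol: present (CH(CH2OH) — pendant –CH2OH on an sp³ backbone C → alcohol).
acyl halide: present (CH(COCl) — pendant –C(=O)X: carbonyl C bonded to C and halogen → acyl halide).
alkyne: present (HC≡C — C≡C triple bond → alkyne).
amine: present (CH2NH2 — –NH2 on an sp³ carbon with no adjacent C=O → amine).
nitro: no segment matches this pattern.

nitro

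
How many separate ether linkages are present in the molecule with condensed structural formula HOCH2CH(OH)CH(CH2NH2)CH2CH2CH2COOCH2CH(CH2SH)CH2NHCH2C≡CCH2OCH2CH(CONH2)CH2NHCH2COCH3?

Taking each segment in turn:
  HOCH2: HO– on an sp³ carbon → alcohol.
  CH(OH): –OH on an sp³ carbon → alcohol (secondary).
  CH(CH2NH2): pendant –CH2NH2: N on sp³ C, no adjacent C=O → amine.
  CH2COOCH2: –C(=O)–O–C with C on the carbonyl side → ester.
  CH(CH2SH): pendant –CH2SH → thiol.
  CH2NHCH2: C–N–C with sp³ carbons and no adjacent C=O → amine (secondary).
  C≡C: C≡C triple bond → alkyne.
  CH2OCH2: C–O–C with sp³ carbons on both sides and no adjacent C=O → ether.
  CH(CONH2): pendant –CONH2: carbonyl C bonded to C and N → amide.
  CH2NHCH2: C–N–C with sp³ carbons and no adjacent C=O → amine (secondary).
  CO: –C(=O)– with carbon on both sides → ketone.
Ether appears at: CH2OCH2 → 1.

1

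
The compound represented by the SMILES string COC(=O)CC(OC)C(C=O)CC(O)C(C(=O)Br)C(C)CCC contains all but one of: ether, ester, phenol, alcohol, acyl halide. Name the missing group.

phenol

alcohol: present (CH(OH) — –OH on an sp³ carbon → alcohol (secondary)).
ester: present (CH3OOC — CH3O–C(=O)–: carbonyl C bonded to C and to –OCH3 → ester (not ketone + ether)).
ether: present (CH(OCH3) — pendant –OCH3: C–O–C with sp³ C, no adjacent C=O → ether).
acyl halide: present (CH(COBr) — pendant –C(=O)X: carbonyl C bonded to C and halogen → acyl halide).
phenol: absent. In CH(OH), the –OH is on an sp³ carbon, not on an aromatic ring, so it is an alcohol.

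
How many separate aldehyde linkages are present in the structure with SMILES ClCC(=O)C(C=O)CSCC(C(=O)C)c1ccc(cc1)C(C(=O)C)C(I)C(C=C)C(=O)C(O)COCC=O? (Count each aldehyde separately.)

2

Working along the chain:
  ClCH2: halogen on an sp³ carbon → alkyl halide.
  CO: –C(=O)– with carbon on both sides → ketone.
  CH(CHO): pendant –CHO: carbonyl C bonded to C and H → aldehyde.
  CH2SCH2: C–S–C linkage → sulfide (thioether).
  CH(COCH3): pendant –COCH3: carbonyl C bonded to two carbons → ketone.
  C6H4: para-disubstituted benzene ring → arene.
  CH(COCH3): pendant –COCH3: carbonyl C bonded to two carbons → ketone.
  CH(I): halogen on an sp³ carbon → alkyl halide.
  CH(CH=CH2): pendant –CH=CH2: C=C double bond → alkene.
  CO: –C(=O)– with carbon on both sides → ketone.
  CH(OH): –OH on an sp³ carbon → alcohol (secondary).
  CH2OCH2: C–O–C with sp³ carbons on both sides and no adjacent C=O → ether.
  CHO: terminal –CHO: carbonyl C bonded to H and C → aldehyde.
Aldehyde appears at: CH(CHO), CHO → 2.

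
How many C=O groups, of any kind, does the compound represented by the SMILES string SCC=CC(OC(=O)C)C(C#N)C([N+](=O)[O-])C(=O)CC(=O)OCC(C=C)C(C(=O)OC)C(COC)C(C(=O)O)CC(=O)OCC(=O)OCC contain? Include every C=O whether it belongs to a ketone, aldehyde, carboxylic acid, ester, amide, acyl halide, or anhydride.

CH(OCOCH3): ester, 1 C=O (running total 1).
CO: ketone, 1 C=O (running total 2).
CH2COOCH2: ester, 1 C=O (running total 3).
CH(COOCH3): ester, 1 C=O (running total 4).
CH(COOH): carboxylic acid, 1 C=O (running total 5).
CH2COOCH2: ester, 1 C=O (running total 6).
COOCH2CH3: ester, 1 C=O (running total 7).

7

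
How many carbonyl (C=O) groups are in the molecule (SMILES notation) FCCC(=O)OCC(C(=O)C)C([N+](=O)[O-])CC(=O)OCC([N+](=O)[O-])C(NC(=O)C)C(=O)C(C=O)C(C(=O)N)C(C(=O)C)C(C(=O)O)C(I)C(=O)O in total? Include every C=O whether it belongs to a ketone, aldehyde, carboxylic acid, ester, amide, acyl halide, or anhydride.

CH2COOCH2: ester, 1 C=O (running total 1).
CH(COCH3): ketone, 1 C=O (running total 2).
CH2COOCH2: ester, 1 C=O (running total 3).
CH(NHCOCH3): amide, 1 C=O (running total 4).
CO: ketone, 1 C=O (running total 5).
CH(CHO): aldehyde, 1 C=O (running total 6).
CH(CONH2): amide, 1 C=O (running total 7).
CH(COCH3): ketone, 1 C=O (running total 8).
CH(COOH): carboxylic acid, 1 C=O (running total 9).
COOH: carboxylic acid, 1 C=O (running total 10).

10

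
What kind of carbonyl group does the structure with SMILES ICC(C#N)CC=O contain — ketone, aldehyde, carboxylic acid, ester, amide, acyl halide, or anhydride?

The carbonyl is in the CHO segment: terminal –CHO: carbonyl C bonded to H and C → aldehyde.

aldehyde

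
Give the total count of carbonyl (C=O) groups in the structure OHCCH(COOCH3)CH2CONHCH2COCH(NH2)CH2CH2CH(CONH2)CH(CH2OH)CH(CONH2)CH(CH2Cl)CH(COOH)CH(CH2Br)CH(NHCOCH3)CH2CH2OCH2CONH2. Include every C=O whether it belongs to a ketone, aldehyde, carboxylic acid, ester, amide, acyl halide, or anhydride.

9

OHC: aldehyde, 1 C=O (running total 1).
CH(COOCH3): ester, 1 C=O (running total 2).
CH2CONHCH2: amide, 1 C=O (running total 3).
CO: ketone, 1 C=O (running total 4).
CH(CONH2): amide, 1 C=O (running total 5).
CH(CONH2): amide, 1 C=O (running total 6).
CH(COOH): carboxylic acid, 1 C=O (running total 7).
CH(NHCOCH3): amide, 1 C=O (running total 8).
CONH2: amide, 1 C=O (running total 9).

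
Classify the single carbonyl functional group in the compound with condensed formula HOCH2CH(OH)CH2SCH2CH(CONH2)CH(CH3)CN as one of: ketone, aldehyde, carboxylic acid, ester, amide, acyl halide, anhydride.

amide

The carbonyl is in the CH(CONH2) segment: pendant –CONH2: carbonyl C bonded to C and N → amide.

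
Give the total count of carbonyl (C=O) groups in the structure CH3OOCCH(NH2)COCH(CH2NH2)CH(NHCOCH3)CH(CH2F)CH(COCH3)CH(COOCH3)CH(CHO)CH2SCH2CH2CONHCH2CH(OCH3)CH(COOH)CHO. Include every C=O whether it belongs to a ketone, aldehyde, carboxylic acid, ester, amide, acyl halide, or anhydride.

CH3OOC: ester, 1 C=O (running total 1).
CO: ketone, 1 C=O (running total 2).
CH(NHCOCH3): amide, 1 C=O (running total 3).
CH(COCH3): ketone, 1 C=O (running total 4).
CH(COOCH3): ester, 1 C=O (running total 5).
CH(CHO): aldehyde, 1 C=O (running total 6).
CH2CONHCH2: amide, 1 C=O (running total 7).
CH(COOH): carboxylic acid, 1 C=O (running total 8).
CHO: aldehyde, 1 C=O (running total 9).

9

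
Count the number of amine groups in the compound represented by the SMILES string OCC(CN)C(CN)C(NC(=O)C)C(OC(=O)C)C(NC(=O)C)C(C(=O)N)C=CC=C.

Taking each segment in turn:
  HOCH2: HO– on an sp³ carbon → alcohol.
  CH(CH2NH2): pendant –CH2NH2: N on sp³ C, no adjacent C=O → amine.
  CH(CH2NH2): pendant –CH2NH2: N on sp³ C, no adjacent C=O → amine.
  CH(NHCOCH3): pendant –NHC(=O)CH3: N bonded to a carbonyl → amide (not amine).
  CH(OCOCH3): pendant –OC(=O)CH3: an acyloxy group → ester.
  CH(NHCOCH3): pendant –NHC(=O)CH3: N bonded to a carbonyl → amide (not amine).
  CH(CONH2): pendant –CONH2: carbonyl C bonded to C and N → amide.
  CH=CH: C=C double bond → alkene.
  CH=CH2: C=C double bond → alkene.
Amine appears at: CH(CH2NH2), CH(CH2NH2) → 2.

2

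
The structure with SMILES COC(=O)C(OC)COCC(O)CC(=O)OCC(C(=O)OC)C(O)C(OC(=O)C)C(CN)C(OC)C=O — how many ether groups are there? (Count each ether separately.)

3

Reading the structure from left to right:
  CH3OOC: CH3O–C(=O)–: carbonyl C bonded to C and to –OCH3 → ester (not ketone + ether).
  CH(OCH3): pendant –OCH3: C–O–C with sp³ C, no adjacent C=O → ether.
  CH2OCH2: C–O–C with sp³ carbons on both sides and no adjacent C=O → ether.
  CH(OH): –OH on an sp³ carbon → alcohol (secondary).
  CH2COOCH2: –C(=O)–O–C with C on the carbonyl side → ester.
  CH(COOCH3): pendant –COOCH3: carbonyl C bonded to C and –OCH3 → ester.
  CH(OH): –OH on an sp³ carbon → alcohol (secondary).
  CH(OCOCH3): pendant –OC(=O)CH3: an acyloxy group → ester.
  CH(CH2NH2): pendant –CH2NH2: N on sp³ C, no adjacent C=O → amine.
  CH(OCH3): pendant –OCH3: C–O–C with sp³ C, no adjacent C=O → ether.
  CHO: terminal –CHO: carbonyl C bonded to H and C → aldehyde.
Ether appears at: CH(OCH3), CH2OCH2, CH(OCH3) → 3.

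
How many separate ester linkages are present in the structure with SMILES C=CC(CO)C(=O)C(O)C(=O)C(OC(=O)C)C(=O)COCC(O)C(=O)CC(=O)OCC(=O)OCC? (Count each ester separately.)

C=C double bond → alkene.
pendant –CH2OH on an sp³ backbone C → alcohol.
–C(=O)– with carbon on both sides → ketone.
–OH on an sp³ carbon → alcohol (secondary).
–C(=O)– with carbon on both sides → ketone.
pendant –OC(=O)CH3: an acyloxy group → ester.
–C(=O)– with carbon on both sides → ketone.
C–O–C with sp³ carbons on both sides and no adjacent C=O → ether.
–OH on an sp³ carbon → alcohol (secondary).
–C(=O)– with carbon on both sides → ketone.
–C(=O)–O–C with C on the carbonyl side → ester.
–C(=O)OCH2CH3: carbonyl C bonded to C and to –OEt → ester.
Ester appears at: CH(OCOCH3), CH2COOCH2, COOCH2CH3 → 3.

3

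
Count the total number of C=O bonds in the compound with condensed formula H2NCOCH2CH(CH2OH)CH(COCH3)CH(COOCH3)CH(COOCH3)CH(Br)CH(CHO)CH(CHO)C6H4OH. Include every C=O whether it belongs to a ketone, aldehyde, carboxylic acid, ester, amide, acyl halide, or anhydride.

H2NCO: amide, 1 C=O (running total 1).
CH(COCH3): ketone, 1 C=O (running total 2).
CH(COOCH3): ester, 1 C=O (running total 3).
CH(COOCH3): ester, 1 C=O (running total 4).
CH(CHO): aldehyde, 1 C=O (running total 5).
CH(CHO): aldehyde, 1 C=O (running total 6).

6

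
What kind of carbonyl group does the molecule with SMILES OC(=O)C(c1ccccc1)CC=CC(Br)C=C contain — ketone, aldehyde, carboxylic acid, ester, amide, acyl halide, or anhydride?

The carbonyl is in the HOOC segment: –COOH: carbonyl C bonded to –OH and C → carboxylic acid (the –OH is not a separate alcohol).

carboxylic acid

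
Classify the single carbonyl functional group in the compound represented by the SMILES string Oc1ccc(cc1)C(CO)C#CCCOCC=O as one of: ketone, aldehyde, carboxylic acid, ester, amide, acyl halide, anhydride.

The carbonyl is in the CHO segment: terminal –CHO: carbonyl C bonded to H and C → aldehyde.

aldehyde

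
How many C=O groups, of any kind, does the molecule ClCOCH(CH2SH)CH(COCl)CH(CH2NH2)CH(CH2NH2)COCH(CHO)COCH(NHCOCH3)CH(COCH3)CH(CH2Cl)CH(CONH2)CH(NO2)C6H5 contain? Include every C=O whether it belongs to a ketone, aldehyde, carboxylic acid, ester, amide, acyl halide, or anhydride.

ClCO: acyl halide, 1 C=O (running total 1).
CH(COCl): acyl halide, 1 C=O (running total 2).
CO: ketone, 1 C=O (running total 3).
CH(CHO): aldehyde, 1 C=O (running total 4).
CO: ketone, 1 C=O (running total 5).
CH(NHCOCH3): amide, 1 C=O (running total 6).
CH(COCH3): ketone, 1 C=O (running total 7).
CH(CONH2): amide, 1 C=O (running total 8).

8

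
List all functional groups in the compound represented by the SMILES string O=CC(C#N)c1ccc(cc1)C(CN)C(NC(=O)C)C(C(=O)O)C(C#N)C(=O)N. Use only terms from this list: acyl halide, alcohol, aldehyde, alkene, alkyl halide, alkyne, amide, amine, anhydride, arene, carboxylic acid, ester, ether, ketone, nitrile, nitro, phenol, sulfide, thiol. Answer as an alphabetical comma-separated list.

aldehyde, amide, amine, arene, carboxylic acid, nitrile

Reading the structure from left to right:
  OHC: terminal –CHO: carbonyl C bonded to H and C → aldehyde.
  CH(CN): pendant –C≡N: nitrile.
  C6H4: para-disubstituted benzene ring → arene.
  CH(CH2NH2): pendant –CH2NH2: N on sp³ C, no adjacent C=O → amine.
  CH(NHCOCH3): pendant –NHC(=O)CH3: N bonded to a carbonyl → amide (not amine).
  CH(COOH): pendant –COOH: carbonyl C bonded to C and –OH → carboxylic acid.
  CH(CN): pendant –C≡N: nitrile.
  CONH2: –C(=O)NH2: carbonyl C bonded to C and to N → amide (the N is not a separate amine).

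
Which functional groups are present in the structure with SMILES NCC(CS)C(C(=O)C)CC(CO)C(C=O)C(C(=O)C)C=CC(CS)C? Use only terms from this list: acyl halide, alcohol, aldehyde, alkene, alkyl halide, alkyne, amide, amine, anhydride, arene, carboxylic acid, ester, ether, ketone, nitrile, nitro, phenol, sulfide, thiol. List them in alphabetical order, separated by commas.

Reading the structure from left to right:
  H2NCH2: –NH2 on an sp³ carbon with no adjacent C=O → amine.
  CH(CH2SH): pendant –CH2SH → thiol.
  CH(COCH3): pendant –COCH3: carbonyl C bonded to two carbons → ketone.
  CH(CH2OH): pendant –CH2OH on an sp³ backbone C → alcohol.
  CH(CHO): pendant –CHO: carbonyl C bonded to C and H → aldehyde.
  CH(COCH3): pendant –COCH3: carbonyl C bonded to two carbons → ketone.
  CH=CH: C=C double bond → alkene.
  CH(CH2SH): pendant –CH2SH → thiol.

alcohol, aldehyde, alkene, amine, ketone, thiol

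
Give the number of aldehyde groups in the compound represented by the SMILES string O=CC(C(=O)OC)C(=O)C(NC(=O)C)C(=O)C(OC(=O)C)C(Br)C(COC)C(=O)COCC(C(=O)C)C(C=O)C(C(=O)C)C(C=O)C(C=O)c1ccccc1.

Reading the structure from left to right:
  OHC: terminal –CHO: carbonyl C bonded to H and C → aldehyde.
  CH(COOCH3): pendant –COOCH3: carbonyl C bonded to C and –OCH3 → ester.
  CO: –C(=O)– with carbon on both sides → ketone.
  CH(NHCOCH3): pendant –NHC(=O)CH3: N bonded to a carbonyl → amide (not amine).
  CO: –C(=O)– with carbon on both sides → ketone.
  CH(OCOCH3): pendant –OC(=O)CH3: an acyloxy group → ester.
  CH(Br): halogen on an sp³ carbon → alkyl halide.
  CH(CH2OCH3): pendant –CH2OCH3: C–O–C linkage → ether.
  CO: –C(=O)– with carbon on both sides → ketone.
  CH2OCH2: C–O–C with sp³ carbons on both sides and no adjacent C=O → ether.
  CH(COCH3): pendant –COCH3: carbonyl C bonded to two carbons → ketone.
  CH(CHO): pendant –CHO: carbonyl C bonded to C and H → aldehyde.
  CH(COCH3): pendant –COCH3: carbonyl C bonded to two carbons → ketone.
  CH(CHO): pendant –CHO: carbonyl C bonded to C and H → aldehyde.
  CH(CHO): pendant –CHO: carbonyl C bonded to C and H → aldehyde.
  C6H5: –C6H5 phenyl ring → arene.
Aldehyde appears at: OHC, CH(CHO), CH(CHO), CH(CHO) → 4.

4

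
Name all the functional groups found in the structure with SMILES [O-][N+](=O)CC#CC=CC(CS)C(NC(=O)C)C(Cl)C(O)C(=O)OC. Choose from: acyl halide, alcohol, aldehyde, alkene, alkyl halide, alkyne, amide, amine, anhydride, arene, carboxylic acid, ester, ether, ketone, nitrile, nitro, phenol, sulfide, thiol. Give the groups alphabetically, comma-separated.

–NO2 on carbon → nitro group.
C≡C triple bond → alkyne.
C=C double bond → alkene.
pendant –CH2SH → thiol.
pendant –NHC(=O)CH3: N bonded to a carbonyl → amide (not amine).
halogen on an sp³ carbon → alkyl halide.
–OH on an sp³ carbon → alcohol (secondary).
–C(=O)OCH3: carbonyl C bonded to C and to –OCH3 → ester (not ketone + ether).

alcohol, alkene, alkyl halide, alkyne, amide, ester, nitro, thiol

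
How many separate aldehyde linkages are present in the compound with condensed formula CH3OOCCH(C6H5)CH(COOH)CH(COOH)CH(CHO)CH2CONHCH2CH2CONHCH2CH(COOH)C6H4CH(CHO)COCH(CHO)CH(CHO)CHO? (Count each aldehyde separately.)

CH3O–C(=O)–: carbonyl C bonded to C and to –OCH3 → ester (not ketone + ether).
pendant –C6H5: benzene ring → arene.
pendant –COOH: carbonyl C bonded to C and –OH → carboxylic acid.
pendant –COOH: carbonyl C bonded to C and –OH → carboxylic acid.
pendant –CHO: carbonyl C bonded to C and H → aldehyde.
–C(=O)–N– linkage → amide (the N is not an amine).
–C(=O)–N– linkage → amide (the N is not an amine).
pendant –COOH: carbonyl C bonded to C and –OH → carboxylic acid.
para-disubstituted benzene ring → arene.
pendant –CHO: carbonyl C bonded to C and H → aldehyde.
–C(=O)– with carbon on both sides → ketone.
pendant –CHO: carbonyl C bonded to C and H → aldehyde.
pendant –CHO: carbonyl C bonded to C and H → aldehyde.
terminal –CHO: carbonyl C bonded to H and C → aldehyde.
Aldehyde appears at: CH(CHO), CH(CHO), CH(CHO), CH(CHO), CHO → 5.

5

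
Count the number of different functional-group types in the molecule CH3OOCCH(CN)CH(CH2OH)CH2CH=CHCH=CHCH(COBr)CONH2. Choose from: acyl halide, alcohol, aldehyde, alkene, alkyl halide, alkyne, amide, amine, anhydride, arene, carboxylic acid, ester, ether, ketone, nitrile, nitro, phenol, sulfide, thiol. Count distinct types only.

6

Taking each segment in turn:
  CH3OOC: CH3O–C(=O)–: carbonyl C bonded to C and to –OCH3 → ester (not ketone + ether).
  CH(CN): pendant –C≡N: nitrile.
  CH(CH2OH): pendant –CH2OH on an sp³ backbone C → alcohol.
  CH=CH: C=C double bond → alkene.
  CH=CH: C=C double bond → alkene.
  CH(COBr): pendant –C(=O)X: carbonyl C bonded to C and halogen → acyl halide.
  CONH2: –C(=O)NH2: carbonyl C bonded to C and to N → amide (the N is not a separate amine).
Distinct types present: acyl halide, alcohol, alkene, amide, ester, nitrile.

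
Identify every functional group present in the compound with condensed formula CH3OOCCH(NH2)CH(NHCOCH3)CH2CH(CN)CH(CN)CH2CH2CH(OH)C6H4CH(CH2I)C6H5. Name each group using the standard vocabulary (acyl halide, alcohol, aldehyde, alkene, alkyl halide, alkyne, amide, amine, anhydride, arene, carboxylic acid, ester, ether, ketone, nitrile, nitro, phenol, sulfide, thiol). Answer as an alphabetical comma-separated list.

alcohol, alkyl halide, amide, amine, arene, ester, nitrile

Taking each segment in turn:
  CH3OOC: CH3O–C(=O)–: carbonyl C bonded to C and to –OCH3 → ester (not ketone + ether).
  CH(NH2): –NH2 on an sp³ carbon with no adjacent C=O → amine.
  CH(NHCOCH3): pendant –NHC(=O)CH3: N bonded to a carbonyl → amide (not amine).
  CH(CN): pendant –C≡N: nitrile.
  CH(CN): pendant –C≡N: nitrile.
  CH(OH): –OH on an sp³ carbon → alcohol (secondary).
  C6H4: para-disubstituted benzene ring → arene.
  CH(CH2I): pendant –CH2X: halogen on sp³ carbon → alkyl halide.
  C6H5: –C6H5 phenyl ring → arene.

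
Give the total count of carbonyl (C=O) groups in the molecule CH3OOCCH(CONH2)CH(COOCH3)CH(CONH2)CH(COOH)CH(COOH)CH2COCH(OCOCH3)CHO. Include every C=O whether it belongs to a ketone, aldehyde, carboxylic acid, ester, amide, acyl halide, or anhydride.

CH3OOC: ester, 1 C=O (running total 1).
CH(CONH2): amide, 1 C=O (running total 2).
CH(COOCH3): ester, 1 C=O (running total 3).
CH(CONH2): amide, 1 C=O (running total 4).
CH(COOH): carboxylic acid, 1 C=O (running total 5).
CH(COOH): carboxylic acid, 1 C=O (running total 6).
CO: ketone, 1 C=O (running total 7).
CH(OCOCH3): ester, 1 C=O (running total 8).
CHO: aldehyde, 1 C=O (running total 9).

9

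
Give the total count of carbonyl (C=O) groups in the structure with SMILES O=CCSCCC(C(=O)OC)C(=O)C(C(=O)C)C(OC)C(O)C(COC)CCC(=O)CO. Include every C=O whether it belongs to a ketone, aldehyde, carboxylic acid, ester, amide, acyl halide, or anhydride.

OHC: aldehyde, 1 C=O (running total 1).
CH(COOCH3): ester, 1 C=O (running total 2).
CO: ketone, 1 C=O (running total 3).
CH(COCH3): ketone, 1 C=O (running total 4).
CO: ketone, 1 C=O (running total 5).

5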